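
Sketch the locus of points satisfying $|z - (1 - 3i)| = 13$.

|z - z0| = r describes a circle centered at z0 with radius r
Here z0 = 1 - 3i and r = 13
Locus: Circle centered at (1, -3) with radius 13


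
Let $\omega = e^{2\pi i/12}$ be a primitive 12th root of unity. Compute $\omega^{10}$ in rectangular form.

ω^10 = e^(2πi·10/12) = e^(i·5π/3)
= cos(5π/3) + i sin(5π/3)
= 1/2 - (sqrt(3)/2)i


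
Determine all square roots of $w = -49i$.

|w| = 49, arg(w) = 270°
Root modulus = 49^(1/2) = 7
Root arguments: θ_k = (270° + 360°k)/2 for k = 0, 1, ..., 1
Roots: -7*sqrt(2)/2 + (7*sqrt(2)/2)i, 7*sqrt(2)/2 - (7*sqrt(2)/2)i


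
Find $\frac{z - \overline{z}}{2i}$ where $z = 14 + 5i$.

z - conjugate(z) = 2bi
(z - conjugate(z))/(2i) = 2bi/(2i) = b = 5


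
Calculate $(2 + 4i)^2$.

(a + bi)^2 = a^2 - b^2 + 2abi
= 2^2 - 4^2 + 2*2*4i
= -12 + 16i


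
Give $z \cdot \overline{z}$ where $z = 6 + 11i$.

z * conjugate(z) = |z|^2 = a^2 + b^2
= 6^2 + 11^2 = 157


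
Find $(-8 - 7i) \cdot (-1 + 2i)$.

(a1*a2 - b1*b2) + (a1*b2 + b1*a2)i
= (8 - (-14)) + (-16 + 7)i
= 22 - 9i


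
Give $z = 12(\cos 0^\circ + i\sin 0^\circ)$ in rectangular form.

a = r cos θ = 12 * 1 = 12
b = r sin θ = 12 * 0 = 0
z = 12


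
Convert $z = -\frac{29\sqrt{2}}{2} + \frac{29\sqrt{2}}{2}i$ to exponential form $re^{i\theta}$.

r = |z| = sqrt((-29*sqrt(2)/2)^2 + (29*sqrt(2)/2)^2) = sqrt(841/2 + 841/2) = sqrt(841) = 29
θ = arctan(b/a) = arctan(20.5061/-20.5061) (quadrant-adjusted) = 135° = 3π/4
z = 29e^(i*3π/4)


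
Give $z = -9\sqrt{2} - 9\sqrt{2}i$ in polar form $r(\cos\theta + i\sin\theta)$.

r = |z| = sqrt(a^2 + b^2) = sqrt((-9*sqrt(2))^2 + (-9*sqrt(2))^2) = sqrt(162 + 162) = sqrt(324) = 18
θ = arctan(b/a) = arctan(-12.7279/-12.7279) (quadrant-adjusted) = 225°
z = 18(cos 225° + i sin 225°)


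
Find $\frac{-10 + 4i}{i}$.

Multiply numerator and denominator by conjugate (-i):
= (-10 + 4i)(-i) / (0^2 + 1^2)
= (4 + 10i) / 1
= 4 + 10i


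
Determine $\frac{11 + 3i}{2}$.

Divisor is real, so divide each part by 2:
= 11/2 + (3/2)i


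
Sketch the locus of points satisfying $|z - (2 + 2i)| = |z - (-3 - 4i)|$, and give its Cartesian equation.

|z - z1| = |z - z2| means z is equidistant from z1 and z2,
i.e. the perpendicular bisector of the segment from (2, 2) to (-3, -4) (midpoint (-1/2, -1)).
With z = x + yi, square both sides:
(x - 2)^2 + (y - 2)^2 = (x - (-3))^2 + (y - (-4))^2
The x^2 and y^2 terms cancel: -10x + (-12)y = 25 - 8 = 17
Simplify: 10x + 12y = -17
Locus: Perpendicular bisector of the segment from (2, 2) to (-3, -4): the line 10x + 12y = -17


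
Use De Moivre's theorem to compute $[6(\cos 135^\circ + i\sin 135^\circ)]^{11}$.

By De Moivre: z^n = r^n(cos(nθ) + i sin(nθ))
= 6^11(cos(11*135°) + i sin(11*135°))
= 362797056(cos 45° + i sin 45°)
= 181398528*sqrt(2) + 181398528*sqrt(2)i


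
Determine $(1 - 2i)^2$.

(a + bi)^2 = a^2 - b^2 + 2abi
= 1^2 - (-2)^2 + 2*1*(-2)i
= -3 - 4i


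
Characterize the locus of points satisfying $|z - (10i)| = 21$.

|z - z0| = r describes a circle centered at z0 with radius r
Here z0 = 10i and r = 21
Locus: Circle centered at (0, 10) with radius 21


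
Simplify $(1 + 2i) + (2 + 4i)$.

(1 + 2) + (2 + 4)i = 3 + 6i


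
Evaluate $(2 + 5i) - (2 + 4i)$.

(2 - 2) + (5 - 4)i = i


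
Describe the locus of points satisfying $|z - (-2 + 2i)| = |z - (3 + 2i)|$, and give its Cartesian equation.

|z - z1| = |z - z2| means z is equidistant from z1 and z2,
i.e. the perpendicular bisector of the segment from (-2, 2) to (3, 2) (midpoint (1/2, 2)).
With z = x + yi, square both sides:
(x - (-2))^2 + (y - 2)^2 = (x - 3)^2 + (y - 2)^2
The x^2 and y^2 terms cancel: 10x + 0y = 13 - 8 = 5
Simplify: x = 1/2
Locus: Perpendicular bisector of the segment from (-2, 2) to (3, 2): the line x = 1/2


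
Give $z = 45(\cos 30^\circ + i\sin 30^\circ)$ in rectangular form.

a = r cos θ = 45 * sqrt(3)/2 = 45*sqrt(3)/2
b = r sin θ = 45 * 1/2 = 45/2
z = 45*sqrt(3)/2 + (45/2)i


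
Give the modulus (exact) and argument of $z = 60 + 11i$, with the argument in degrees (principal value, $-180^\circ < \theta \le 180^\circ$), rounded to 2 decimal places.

|z| = sqrt(60^2 + 11^2) = 61
arg(z) = arctan(b/a) = arctan(11/60) (quadrant-adjusted) = 10.39°


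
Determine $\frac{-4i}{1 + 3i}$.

Multiply numerator and denominator by conjugate (1 - 3i):
= (-4i)(1 - 3i) / (1^2 + 3^2)
= (-12 - 4i) / 10
Divide through by 2: (-6 - 2i) / 5
= -6/5 - (2/5)i


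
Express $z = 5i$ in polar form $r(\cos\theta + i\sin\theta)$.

r = |z| = sqrt(a^2 + b^2) = sqrt((0)^2 + (5)^2) = sqrt(0 + 25) = sqrt(25) = 5
a = 0 and b > 0, so z lies on the positive imaginary axis: θ = 90°
z = 5(cos 90° + i sin 90°)


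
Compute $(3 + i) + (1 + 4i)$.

(3 + 1) + (1 + 4)i = 4 + 5i


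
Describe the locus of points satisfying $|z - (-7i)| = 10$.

|z - z0| = r describes a circle centered at z0 with radius r
Here z0 = -7i and r = 10
Locus: Circle centered at (0, -7) with radius 10


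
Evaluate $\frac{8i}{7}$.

Divisor is real, so divide each part by 7:
= 0 + (8/7)i


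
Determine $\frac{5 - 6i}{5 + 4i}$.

Multiply numerator and denominator by conjugate (5 - 4i):
= (5 - 6i)(5 - 4i) / (5^2 + 4^2)
= (1 - 50i) / 41
= 1/41 - (50/41)i


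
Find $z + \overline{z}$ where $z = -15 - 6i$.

z + conjugate(z) = (a + bi) + (a - bi) = 2a
= 2 * (-15) = -30


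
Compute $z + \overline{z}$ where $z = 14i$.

z + conjugate(z) = (a + bi) + (a - bi) = 2a
= 2 * 0 = 0


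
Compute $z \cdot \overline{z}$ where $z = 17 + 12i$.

z * conjugate(z) = |z|^2 = a^2 + b^2
= 17^2 + 12^2 = 433


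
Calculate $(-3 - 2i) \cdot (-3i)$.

(a1*a2 - b1*b2) + (a1*b2 + b1*a2)i
= (0 - 6) + (9 + 0)i
= -6 + 9i


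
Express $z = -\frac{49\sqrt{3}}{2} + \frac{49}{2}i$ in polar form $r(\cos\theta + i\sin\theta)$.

r = |z| = sqrt(a^2 + b^2) = sqrt((-49*sqrt(3)/2)^2 + (49/2)^2) = sqrt(7203/4 + 2401/4) = sqrt(2401) = 49
θ = arctan(b/a) = arctan(24.5/-42.4352) (quadrant-adjusted) = 150°
z = 49(cos 150° + i sin 150°)


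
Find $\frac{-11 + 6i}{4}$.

Divisor is real, so divide each part by 4:
= -11/4 + (3/2)i


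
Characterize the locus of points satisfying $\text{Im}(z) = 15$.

Im(z) = y where z = x + yi; the equation y = 15 is satisfied by all points with that y-coordinate
Locus: Horizontal line y = 15


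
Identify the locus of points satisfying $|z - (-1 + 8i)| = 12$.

|z - z0| = r describes a circle centered at z0 with radius r
Here z0 = -1 + 8i and r = 12
Locus: Circle centered at (-1, 8) with radius 12


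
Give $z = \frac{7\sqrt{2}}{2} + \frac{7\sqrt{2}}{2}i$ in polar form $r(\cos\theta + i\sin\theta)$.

r = |z| = sqrt(a^2 + b^2) = sqrt((7*sqrt(2)/2)^2 + (7*sqrt(2)/2)^2) = sqrt(49/2 + 49/2) = sqrt(49) = 7
θ = arctan(b/a) = arctan(4.9497/4.9497) (quadrant-adjusted) = 45°
z = 7(cos 45° + i sin 45°)


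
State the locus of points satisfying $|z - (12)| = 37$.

|z - z0| = r describes a circle centered at z0 with radius r
Here z0 = 12 and r = 37
Locus: Circle centered at (12, 0) with radius 37


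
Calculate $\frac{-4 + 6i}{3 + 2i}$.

Multiply numerator and denominator by conjugate (3 - 2i):
= (-4 + 6i)(3 - 2i) / (3^2 + 2^2)
= (26i) / 13
= 2i


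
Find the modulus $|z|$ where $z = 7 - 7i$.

|z| = sqrt(a^2 + b^2) = sqrt(7^2 + (-7)^2) = sqrt(98) = sqrt(98)


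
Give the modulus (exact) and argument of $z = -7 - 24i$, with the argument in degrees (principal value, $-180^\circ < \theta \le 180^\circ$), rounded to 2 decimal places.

|z| = sqrt((-7)^2 + (-24)^2) = 25
arg(z) = arctan(b/a) = arctan(-24/-7) (quadrant-adjusted) = -106.26°


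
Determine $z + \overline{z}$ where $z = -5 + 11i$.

z + conjugate(z) = (a + bi) + (a - bi) = 2a
= 2 * (-5) = -10


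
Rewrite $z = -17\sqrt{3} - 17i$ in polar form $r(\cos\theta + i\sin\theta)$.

r = |z| = sqrt(a^2 + b^2) = sqrt((-17*sqrt(3))^2 + (-17)^2) = sqrt(867 + 289) = sqrt(1156) = 34
θ = arctan(b/a) = arctan(-17/-29.4449) (quadrant-adjusted) = 210°
z = 34(cos 210° + i sin 210°)


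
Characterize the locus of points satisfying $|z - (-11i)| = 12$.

|z - z0| = r describes a circle centered at z0 with radius r
Here z0 = -11i and r = 12
Locus: Circle centered at (0, -11) with radius 12


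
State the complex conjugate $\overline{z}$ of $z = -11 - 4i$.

If z = a + bi, then conjugate(z) = a - bi
conjugate(-11 - 4i) = -11 + 4i


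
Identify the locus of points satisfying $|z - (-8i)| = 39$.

|z - z0| = r describes a circle centered at z0 with radius r
Here z0 = -8i and r = 39
Locus: Circle centered at (0, -8) with radius 39


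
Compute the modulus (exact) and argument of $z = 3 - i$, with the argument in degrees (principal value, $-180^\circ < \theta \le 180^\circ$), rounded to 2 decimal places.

|z| = sqrt(3^2 + (-1)^2) = sqrt(10)
arg(z) = arctan(b/a) = arctan(-1/3) (quadrant-adjusted) = -18.43°


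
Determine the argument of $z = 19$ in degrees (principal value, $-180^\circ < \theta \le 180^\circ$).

b = 0 and a > 0, so z lies on the positive real axis: θ = 0°


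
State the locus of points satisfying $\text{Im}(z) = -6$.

Im(z) = y where z = x + yi; the equation y = -6 is satisfied by all points with that y-coordinate
Locus: Horizontal line y = -6


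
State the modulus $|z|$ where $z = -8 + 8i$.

|z| = sqrt(a^2 + b^2) = sqrt((-8)^2 + 8^2) = sqrt(128) = sqrt(128)


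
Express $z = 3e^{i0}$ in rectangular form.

a = r cos θ = 3 * 1 = 3
b = r sin θ = 3 * 0 = 0
z = 3


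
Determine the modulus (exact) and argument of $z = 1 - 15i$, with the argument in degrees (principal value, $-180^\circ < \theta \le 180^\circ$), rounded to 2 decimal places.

|z| = sqrt(1^2 + (-15)^2) = sqrt(226)
arg(z) = arctan(b/a) = arctan(-15/1) (quadrant-adjusted) = -86.19°


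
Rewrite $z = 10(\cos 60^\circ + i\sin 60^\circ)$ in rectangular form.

a = r cos θ = 10 * 1/2 = 5
b = r sin θ = 10 * sqrt(3)/2 = 5*sqrt(3)
z = 5 + 5*sqrt(3)i


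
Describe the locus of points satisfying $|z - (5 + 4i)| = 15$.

|z - z0| = r describes a circle centered at z0 with radius r
Here z0 = 5 + 4i and r = 15
Locus: Circle centered at (5, 4) with radius 15


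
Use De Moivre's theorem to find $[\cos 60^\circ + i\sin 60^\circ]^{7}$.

By De Moivre: z^n = r^n(cos(nθ) + i sin(nθ))
= 1^7(cos(7*60°) + i sin(7*60°))
= 1(cos 60° + i sin 60°)
= 1/2 + (sqrt(3)/2)i


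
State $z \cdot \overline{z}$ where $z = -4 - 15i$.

z * conjugate(z) = |z|^2 = a^2 + b^2
= (-4)^2 + (-15)^2 = 241


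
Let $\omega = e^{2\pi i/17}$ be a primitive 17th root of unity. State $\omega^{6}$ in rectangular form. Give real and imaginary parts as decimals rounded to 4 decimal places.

ω^6 = e^(2πi·6/17) = e^(i·12π/17)
= cos(12π/17) + i sin(12π/17)
= -0.6026 + 0.7980i


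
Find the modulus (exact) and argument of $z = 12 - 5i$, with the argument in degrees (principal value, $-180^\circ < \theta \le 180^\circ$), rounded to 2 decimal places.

|z| = sqrt(12^2 + (-5)^2) = 13
arg(z) = arctan(b/a) = arctan(-5/12) (quadrant-adjusted) = -22.62°


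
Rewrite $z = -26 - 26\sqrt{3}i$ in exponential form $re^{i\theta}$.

r = |z| = sqrt((-26)^2 + (-26*sqrt(3))^2) = sqrt(676 + 2028) = sqrt(2704) = 52
θ = arctan(b/a) = arctan(-45.0333/-26) (quadrant-adjusted) = 240° = 4π/3
z = 52e^(i*4π/3)


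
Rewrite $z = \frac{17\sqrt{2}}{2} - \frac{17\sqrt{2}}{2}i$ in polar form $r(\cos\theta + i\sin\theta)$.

r = |z| = sqrt(a^2 + b^2) = sqrt((17*sqrt(2)/2)^2 + (-17*sqrt(2)/2)^2) = sqrt(289/2 + 289/2) = sqrt(289) = 17
θ = arctan(b/a) = arctan(-12.0208/12.0208) (quadrant-adjusted) = 315°
z = 17(cos 315° + i sin 315°)


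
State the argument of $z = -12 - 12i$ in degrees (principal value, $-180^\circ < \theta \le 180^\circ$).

θ = arctan(b/a) = arctan(-12/-12) (quadrant-adjusted) = -135°


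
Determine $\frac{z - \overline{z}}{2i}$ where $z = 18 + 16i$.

z - conjugate(z) = 2bi
(z - conjugate(z))/(2i) = 2bi/(2i) = b = 16


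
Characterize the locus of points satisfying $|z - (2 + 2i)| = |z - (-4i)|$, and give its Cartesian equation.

|z - z1| = |z - z2| means z is equidistant from z1 and z2,
i.e. the perpendicular bisector of the segment from (2, 2) to (0, -4) (midpoint (1, -1)).
With z = x + yi, square both sides:
(x - 2)^2 + (y - 2)^2 = (x - 0)^2 + (y - (-4))^2
The x^2 and y^2 terms cancel: -4x + (-12)y = 16 - 8 = 8
Simplify: x + 3y = -2
Locus: Perpendicular bisector of the segment from (2, 2) to (0, -4): the line x + 3y = -2


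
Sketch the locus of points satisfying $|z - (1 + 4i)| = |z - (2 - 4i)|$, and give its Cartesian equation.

|z - z1| = |z - z2| means z is equidistant from z1 and z2,
i.e. the perpendicular bisector of the segment from (1, 4) to (2, -4) (midpoint (3/2, 0)).
With z = x + yi, square both sides:
(x - 1)^2 + (y - 4)^2 = (x - 2)^2 + (y - (-4))^2
The x^2 and y^2 terms cancel: 2x + (-16)y = 20 - 17 = 3
Simplify: 2x - 16y = 3
Locus: Perpendicular bisector of the segment from (1, 4) to (2, -4): the line 2x - 16y = 3


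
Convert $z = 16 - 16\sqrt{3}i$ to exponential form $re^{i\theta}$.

r = |z| = sqrt((16)^2 + (-16*sqrt(3))^2) = sqrt(256 + 768) = sqrt(1024) = 32
θ = arctan(b/a) = arctan(-27.7128/16) (quadrant-adjusted) = -60° = -π/3
z = 32e^(-i*π/3)


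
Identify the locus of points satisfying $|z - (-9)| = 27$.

|z - z0| = r describes a circle centered at z0 with radius r
Here z0 = -9 and r = 27
Locus: Circle centered at (-9, 0) with radius 27


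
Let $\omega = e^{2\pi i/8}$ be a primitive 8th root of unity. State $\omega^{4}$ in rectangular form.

ω^4 = e^(2πi·4/8) = e^(i·1π)
= cos(1π) + i sin(1π)
= -1


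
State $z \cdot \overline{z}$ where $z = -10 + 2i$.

z * conjugate(z) = |z|^2 = a^2 + b^2
= (-10)^2 + 2^2 = 104


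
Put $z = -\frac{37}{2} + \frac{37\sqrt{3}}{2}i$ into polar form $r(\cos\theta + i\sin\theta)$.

r = |z| = sqrt(a^2 + b^2) = sqrt((-37/2)^2 + (37*sqrt(3)/2)^2) = sqrt(1369/4 + 4107/4) = sqrt(1369) = 37
θ = arctan(b/a) = arctan(32.0429/-18.5) (quadrant-adjusted) = 120°
z = 37(cos 120° + i sin 120°)


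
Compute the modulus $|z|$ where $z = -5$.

|z| = sqrt(a^2 + b^2) = sqrt((-5)^2 + 0^2) = sqrt(25) = 5


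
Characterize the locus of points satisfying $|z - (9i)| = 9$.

|z - z0| = r describes a circle centered at z0 with radius r
Here z0 = 9i and r = 9
Locus: Circle centered at (0, 9) with radius 9


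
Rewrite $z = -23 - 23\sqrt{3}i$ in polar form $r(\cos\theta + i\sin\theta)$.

r = |z| = sqrt(a^2 + b^2) = sqrt((-23)^2 + (-23*sqrt(3))^2) = sqrt(529 + 1587) = sqrt(2116) = 46
θ = arctan(b/a) = arctan(-39.8372/-23) (quadrant-adjusted) = 240°
z = 46(cos 240° + i sin 240°)


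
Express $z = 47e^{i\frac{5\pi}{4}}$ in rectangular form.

a = r cos θ = 47 * -sqrt(2)/2 = -47*sqrt(2)/2
b = r sin θ = 47 * -sqrt(2)/2 = -47*sqrt(2)/2
z = -47*sqrt(2)/2 - (47*sqrt(2)/2)i


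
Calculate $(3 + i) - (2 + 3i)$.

(3 - 2) + (1 - 3)i = 1 - 2i


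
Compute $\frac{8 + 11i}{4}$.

Divisor is real, so divide each part by 4:
= 2 + (11/4)i


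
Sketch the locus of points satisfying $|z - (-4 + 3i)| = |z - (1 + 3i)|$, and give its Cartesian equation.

|z - z1| = |z - z2| means z is equidistant from z1 and z2,
i.e. the perpendicular bisector of the segment from (-4, 3) to (1, 3) (midpoint (-3/2, 3)).
With z = x + yi, square both sides:
(x - (-4))^2 + (y - 3)^2 = (x - 1)^2 + (y - 3)^2
The x^2 and y^2 terms cancel: 10x + 0y = 10 - 25 = -15
Simplify: x = -3/2
Locus: Perpendicular bisector of the segment from (-4, 3) to (1, 3): the line x = -3/2


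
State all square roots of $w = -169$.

|w| = 169, arg(w) = 180°
Root modulus = 169^(1/2) = 13
Root arguments: θ_k = (180° + 360°k)/2 for k = 0, 1, ..., 1
Roots: 13i, -13i


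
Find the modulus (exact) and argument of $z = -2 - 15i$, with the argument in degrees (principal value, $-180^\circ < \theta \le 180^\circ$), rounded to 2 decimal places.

|z| = sqrt((-2)^2 + (-15)^2) = sqrt(229)
arg(z) = arctan(b/a) = arctan(-15/-2) (quadrant-adjusted) = -97.59°


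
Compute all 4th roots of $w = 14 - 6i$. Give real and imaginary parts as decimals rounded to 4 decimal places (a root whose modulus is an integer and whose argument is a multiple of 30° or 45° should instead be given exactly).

|w| = sqrt(232) ≈ 15.231546, arg(w) ≈ 336.801409°
Root modulus = sqrt(232)^(1/4) ≈ 1.975541
Root arguments: θ_k = (arg(w) + 360°k)/4 for k = 0, 1, ..., 3
Compute each root as (root modulus)(cos θ_k + i sin θ_k) using full-precision intermediates, then round to 4 decimal places.
Roots: 0.1996 + 1.9654i, -1.9654 + 0.1996i, -0.1996 - 1.9654i, 1.9654 - 0.1996i


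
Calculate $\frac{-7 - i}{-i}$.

Multiply numerator and denominator by conjugate (i):
= (-7 - i)(i) / (0^2 + (-1)^2)
= (1 - 7i) / 1
= 1 - 7i


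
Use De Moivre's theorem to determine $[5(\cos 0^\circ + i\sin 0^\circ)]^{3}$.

By De Moivre: z^n = r^n(cos(nθ) + i sin(nθ))
= 5^3(cos(3*0°) + i sin(3*0°))
= 125(cos 0° + i sin 0°)
= 125


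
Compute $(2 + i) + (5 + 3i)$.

(2 + 5) + (1 + 3)i = 7 + 4i


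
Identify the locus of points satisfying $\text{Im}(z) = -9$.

Im(z) = y where z = x + yi; the equation y = -9 is satisfied by all points with that y-coordinate
Locus: Horizontal line y = -9


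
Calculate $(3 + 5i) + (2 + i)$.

(3 + 2) + (5 + 1)i = 5 + 6i


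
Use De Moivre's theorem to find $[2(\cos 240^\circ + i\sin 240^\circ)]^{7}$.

By De Moivre: z^n = r^n(cos(nθ) + i sin(nθ))
= 2^7(cos(7*240°) + i sin(7*240°))
= 128(cos 240° + i sin 240°)
= -64 - 64*sqrt(3)i


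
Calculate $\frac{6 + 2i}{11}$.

Divisor is real, so divide each part by 11:
= 6/11 + (2/11)i


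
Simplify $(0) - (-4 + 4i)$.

(0 - (-4)) + (0 - 4)i = 4 - 4i


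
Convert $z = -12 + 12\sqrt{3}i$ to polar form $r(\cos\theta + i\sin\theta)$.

r = |z| = sqrt(a^2 + b^2) = sqrt((-12)^2 + (12*sqrt(3))^2) = sqrt(144 + 432) = sqrt(576) = 24
θ = arctan(b/a) = arctan(20.7846/-12) (quadrant-adjusted) = 120°
z = 24(cos 120° + i sin 120°)


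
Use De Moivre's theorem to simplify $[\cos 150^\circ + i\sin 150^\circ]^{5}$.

By De Moivre: z^n = r^n(cos(nθ) + i sin(nθ))
= 1^5(cos(5*150°) + i sin(5*150°))
= 1(cos 30° + i sin 30°)
= sqrt(3)/2 + (1/2)i


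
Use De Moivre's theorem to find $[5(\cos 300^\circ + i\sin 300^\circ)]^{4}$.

By De Moivre: z^n = r^n(cos(nθ) + i sin(nθ))
= 5^4(cos(4*300°) + i sin(4*300°))
= 625(cos 120° + i sin 120°)
= -625/2 + (625*sqrt(3)/2)i


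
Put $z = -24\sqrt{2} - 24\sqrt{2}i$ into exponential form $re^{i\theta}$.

r = |z| = sqrt((-24*sqrt(2))^2 + (-24*sqrt(2))^2) = sqrt(1152 + 1152) = sqrt(2304) = 48
θ = arctan(b/a) = arctan(-33.9411/-33.9411) (quadrant-adjusted) = 225° = 5π/4
z = 48e^(i*5π/4)


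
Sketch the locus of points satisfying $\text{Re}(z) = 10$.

Re(z) = x where z = x + yi; the equation x = 10 is satisfied by all points with that x-coordinate
Locus: Vertical line x = 10


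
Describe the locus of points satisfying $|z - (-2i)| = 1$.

|z - z0| = r describes a circle centered at z0 with radius r
Here z0 = -2i and r = 1
Locus: Circle centered at (0, -2) with radius 1


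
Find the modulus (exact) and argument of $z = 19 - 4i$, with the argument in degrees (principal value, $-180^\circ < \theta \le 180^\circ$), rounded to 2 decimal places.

|z| = sqrt(19^2 + (-4)^2) = sqrt(377)
arg(z) = arctan(b/a) = arctan(-4/19) (quadrant-adjusted) = -11.89°


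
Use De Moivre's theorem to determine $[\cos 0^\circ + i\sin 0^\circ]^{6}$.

By De Moivre: z^n = r^n(cos(nθ) + i sin(nθ))
= 1^6(cos(6*0°) + i sin(6*0°))
= 1(cos 0° + i sin 0°)
= 1


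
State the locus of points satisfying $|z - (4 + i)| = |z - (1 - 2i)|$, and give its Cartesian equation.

|z - z1| = |z - z2| means z is equidistant from z1 and z2,
i.e. the perpendicular bisector of the segment from (4, 1) to (1, -2) (midpoint (5/2, -1/2)).
With z = x + yi, square both sides:
(x - 4)^2 + (y - 1)^2 = (x - 1)^2 + (y - (-2))^2
The x^2 and y^2 terms cancel: -6x + (-6)y = 5 - 17 = -12
Simplify: x + y = 2
Locus: Perpendicular bisector of the segment from (4, 1) to (1, -2): the line x + y = 2


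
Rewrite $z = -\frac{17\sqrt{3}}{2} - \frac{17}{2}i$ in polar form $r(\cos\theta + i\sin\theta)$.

r = |z| = sqrt(a^2 + b^2) = sqrt((-17*sqrt(3)/2)^2 + (-17/2)^2) = sqrt(867/4 + 289/4) = sqrt(289) = 17
θ = arctan(b/a) = arctan(-8.5/-14.7224) (quadrant-adjusted) = 210°
z = 17(cos 210° + i sin 210°)


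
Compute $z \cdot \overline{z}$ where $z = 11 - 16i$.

z * conjugate(z) = |z|^2 = a^2 + b^2
= 11^2 + (-16)^2 = 377


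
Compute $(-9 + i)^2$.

(a + bi)^2 = a^2 - b^2 + 2abi
= (-9)^2 - 1^2 + 2*(-9)*1i
= 80 - 18i


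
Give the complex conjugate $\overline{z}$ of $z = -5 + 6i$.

If z = a + bi, then conjugate(z) = a - bi
conjugate(-5 + 6i) = -5 - 6i


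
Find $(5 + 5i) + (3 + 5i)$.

(5 + 3) + (5 + 5)i = 8 + 10i


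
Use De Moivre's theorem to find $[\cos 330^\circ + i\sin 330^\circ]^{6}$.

By De Moivre: z^n = r^n(cos(nθ) + i sin(nθ))
= 1^6(cos(6*330°) + i sin(6*330°))
= 1(cos 180° + i sin 180°)
= -1


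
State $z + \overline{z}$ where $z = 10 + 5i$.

z + conjugate(z) = (a + bi) + (a - bi) = 2a
= 2 * 10 = 20


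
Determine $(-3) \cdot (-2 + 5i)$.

(a1*a2 - b1*b2) + (a1*b2 + b1*a2)i
= (6 - 0) + (-15 + 0)i
= 6 - 15i


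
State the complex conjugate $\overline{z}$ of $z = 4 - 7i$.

If z = a + bi, then conjugate(z) = a - bi
conjugate(4 - 7i) = 4 + 7i


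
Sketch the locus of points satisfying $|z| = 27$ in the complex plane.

|z| = 27 means sqrt(x^2 + y^2) = 27
This is a circle of radius 27 centered at the origin


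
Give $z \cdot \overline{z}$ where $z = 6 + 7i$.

z * conjugate(z) = |z|^2 = a^2 + b^2
= 6^2 + 7^2 = 85


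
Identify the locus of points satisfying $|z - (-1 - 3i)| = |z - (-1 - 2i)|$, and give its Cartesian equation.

|z - z1| = |z - z2| means z is equidistant from z1 and z2,
i.e. the perpendicular bisector of the segment from (-1, -3) to (-1, -2) (midpoint (-1, -5/2)).
With z = x + yi, square both sides:
(x - (-1))^2 + (y - (-3))^2 = (x - (-1))^2 + (y - (-2))^2
The x^2 and y^2 terms cancel: 0x + 2y = 5 - 10 = -5
Simplify: y = -5/2
Locus: Perpendicular bisector of the segment from (-1, -3) to (-1, -2): the line y = -5/2


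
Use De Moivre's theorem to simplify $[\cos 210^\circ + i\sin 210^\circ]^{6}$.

By De Moivre: z^n = r^n(cos(nθ) + i sin(nθ))
= 1^6(cos(6*210°) + i sin(6*210°))
= 1(cos 180° + i sin 180°)
= -1


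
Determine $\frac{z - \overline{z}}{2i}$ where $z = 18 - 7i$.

z - conjugate(z) = 2bi
(z - conjugate(z))/(2i) = 2bi/(2i) = b = -7


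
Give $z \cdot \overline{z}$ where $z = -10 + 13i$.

z * conjugate(z) = |z|^2 = a^2 + b^2
= (-10)^2 + 13^2 = 269


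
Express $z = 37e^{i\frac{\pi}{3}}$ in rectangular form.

a = r cos θ = 37 * 1/2 = 37/2
b = r sin θ = 37 * sqrt(3)/2 = 37*sqrt(3)/2
z = 37/2 + (37*sqrt(3)/2)i


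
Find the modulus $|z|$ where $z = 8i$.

|z| = sqrt(a^2 + b^2) = sqrt(0^2 + 8^2) = sqrt(64) = 8


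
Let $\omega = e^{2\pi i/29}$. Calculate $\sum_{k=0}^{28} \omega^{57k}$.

Let ζ = ω^57 = e^(2πi·57/29). Since 29 ∤ 57, ζ ≠ 1.
Sum = Σ_{k=0}^{28} ζ^k = (ζ^29 - 1)/(ζ - 1) = (ω^{57·29} - 1)/(ζ - 1) = (1 - 1)/(ζ - 1) = 0


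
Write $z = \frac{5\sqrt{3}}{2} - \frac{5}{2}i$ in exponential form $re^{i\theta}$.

r = |z| = sqrt((5*sqrt(3)/2)^2 + (-5/2)^2) = sqrt(75/4 + 25/4) = sqrt(25) = 5
θ = arctan(b/a) = arctan(-2.5/4.3301) (quadrant-adjusted) = -30° = -π/6
z = 5e^(-i*π/6)


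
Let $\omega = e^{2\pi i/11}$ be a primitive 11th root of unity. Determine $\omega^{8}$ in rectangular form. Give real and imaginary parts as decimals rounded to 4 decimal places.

ω^8 = e^(2πi·8/11) = e^(i·16π/11)
= cos(16π/11) + i sin(16π/11)
= -0.1423 - 0.9898i


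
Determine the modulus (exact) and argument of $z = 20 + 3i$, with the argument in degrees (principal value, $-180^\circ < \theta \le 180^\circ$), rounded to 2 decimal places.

|z| = sqrt(20^2 + 3^2) = sqrt(409)
arg(z) = arctan(b/a) = arctan(3/20) (quadrant-adjusted) = 8.53°


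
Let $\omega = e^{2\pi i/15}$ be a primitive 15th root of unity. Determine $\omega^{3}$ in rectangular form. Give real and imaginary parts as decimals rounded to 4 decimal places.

ω^3 = e^(2πi·3/15) = e^(i·2π/5)
= cos(2π/5) + i sin(2π/5)
= 0.3090 + 0.9511i


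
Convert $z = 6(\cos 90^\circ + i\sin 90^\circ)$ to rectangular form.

a = r cos θ = 6 * 0 = 0
b = r sin θ = 6 * 1 = 6
z = 6i


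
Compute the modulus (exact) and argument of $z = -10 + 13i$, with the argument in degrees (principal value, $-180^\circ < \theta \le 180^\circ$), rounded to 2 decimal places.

|z| = sqrt((-10)^2 + 13^2) = sqrt(269)
arg(z) = arctan(b/a) = arctan(13/-10) (quadrant-adjusted) = 127.57°


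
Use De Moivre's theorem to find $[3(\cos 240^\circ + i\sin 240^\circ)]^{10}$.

By De Moivre: z^n = r^n(cos(nθ) + i sin(nθ))
= 3^10(cos(10*240°) + i sin(10*240°))
= 59049(cos 240° + i sin 240°)
= -59049/2 - (59049*sqrt(3)/2)i


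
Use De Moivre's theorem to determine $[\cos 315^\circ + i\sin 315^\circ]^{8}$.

By De Moivre: z^n = r^n(cos(nθ) + i sin(nθ))
= 1^8(cos(8*315°) + i sin(8*315°))
= 1(cos 0° + i sin 0°)
= 1


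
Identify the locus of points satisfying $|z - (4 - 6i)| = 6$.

|z - z0| = r describes a circle centered at z0 with radius r
Here z0 = 4 - 6i and r = 6
Locus: Circle centered at (4, -6) with radius 6


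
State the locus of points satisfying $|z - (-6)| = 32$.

|z - z0| = r describes a circle centered at z0 with radius r
Here z0 = -6 and r = 32
Locus: Circle centered at (-6, 0) with radius 32


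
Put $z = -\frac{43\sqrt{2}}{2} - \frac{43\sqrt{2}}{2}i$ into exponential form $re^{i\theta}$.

r = |z| = sqrt((-43*sqrt(2)/2)^2 + (-43*sqrt(2)/2)^2) = sqrt(1849/2 + 1849/2) = sqrt(1849) = 43
θ = arctan(b/a) = arctan(-30.4056/-30.4056) (quadrant-adjusted) = 225° = 5π/4
z = 43e^(i*5π/4)


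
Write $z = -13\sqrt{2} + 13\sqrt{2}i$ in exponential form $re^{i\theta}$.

r = |z| = sqrt((-13*sqrt(2))^2 + (13*sqrt(2))^2) = sqrt(338 + 338) = sqrt(676) = 26
θ = arctan(b/a) = arctan(18.3848/-18.3848) (quadrant-adjusted) = 135° = 3π/4
z = 26e^(i*3π/4)


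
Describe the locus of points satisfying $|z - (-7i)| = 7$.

|z - z0| = r describes a circle centered at z0 with radius r
Here z0 = -7i and r = 7
Locus: Circle centered at (0, -7) with radius 7


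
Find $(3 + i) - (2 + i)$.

(3 - 2) + (1 - 1)i = 1


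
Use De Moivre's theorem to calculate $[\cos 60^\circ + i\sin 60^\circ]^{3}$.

By De Moivre: z^n = r^n(cos(nθ) + i sin(nθ))
= 1^3(cos(3*60°) + i sin(3*60°))
= 1(cos 180° + i sin 180°)
= -1


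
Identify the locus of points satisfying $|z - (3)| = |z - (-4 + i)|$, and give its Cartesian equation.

|z - z1| = |z - z2| means z is equidistant from z1 and z2,
i.e. the perpendicular bisector of the segment from (3, 0) to (-4, 1) (midpoint (-1/2, 1/2)).
With z = x + yi, square both sides:
(x - 3)^2 + (y - 0)^2 = (x - (-4))^2 + (y - 1)^2
The x^2 and y^2 terms cancel: -14x + 2y = 17 - 9 = 8
Simplify: 7x - y = -4
Locus: Perpendicular bisector of the segment from (3, 0) to (-4, 1): the line 7x - y = -4


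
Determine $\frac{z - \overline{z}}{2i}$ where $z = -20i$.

z - conjugate(z) = 2bi
(z - conjugate(z))/(2i) = 2bi/(2i) = b = -20


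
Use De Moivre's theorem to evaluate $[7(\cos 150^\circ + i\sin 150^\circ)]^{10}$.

By De Moivre: z^n = r^n(cos(nθ) + i sin(nθ))
= 7^10(cos(10*150°) + i sin(10*150°))
= 282475249(cos 60° + i sin 60°)
= 282475249/2 + (282475249*sqrt(3)/2)i


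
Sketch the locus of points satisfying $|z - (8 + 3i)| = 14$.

|z - z0| = r describes a circle centered at z0 with radius r
Here z0 = 8 + 3i and r = 14
Locus: Circle centered at (8, 3) with radius 14


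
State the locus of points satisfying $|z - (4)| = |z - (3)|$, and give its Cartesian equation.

|z - z1| = |z - z2| means z is equidistant from z1 and z2,
i.e. the perpendicular bisector of the segment from (4, 0) to (3, 0) (midpoint (7/2, 0)).
With z = x + yi, square both sides:
(x - 4)^2 + (y - 0)^2 = (x - 3)^2 + (y - 0)^2
The x^2 and y^2 terms cancel: -2x + 0y = 9 - 16 = -7
Simplify: x = 7/2
Locus: Perpendicular bisector of the segment from (4, 0) to (3, 0): the line x = 7/2


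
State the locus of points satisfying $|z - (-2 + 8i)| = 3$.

|z - z0| = r describes a circle centered at z0 with radius r
Here z0 = -2 + 8i and r = 3
Locus: Circle centered at (-2, 8) with radius 3


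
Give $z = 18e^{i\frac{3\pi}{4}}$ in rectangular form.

a = r cos θ = 18 * -sqrt(2)/2 = -9*sqrt(2)
b = r sin θ = 18 * sqrt(2)/2 = 9*sqrt(2)
z = -9*sqrt(2) + 9*sqrt(2)i


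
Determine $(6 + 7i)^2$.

(a + bi)^2 = a^2 - b^2 + 2abi
= 6^2 - 7^2 + 2*6*7i
= -13 + 84i


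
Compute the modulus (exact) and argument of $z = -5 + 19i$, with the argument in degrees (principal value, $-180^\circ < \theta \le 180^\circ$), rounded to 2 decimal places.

|z| = sqrt((-5)^2 + 19^2) = sqrt(386)
arg(z) = arctan(b/a) = arctan(19/-5) (quadrant-adjusted) = 104.74°


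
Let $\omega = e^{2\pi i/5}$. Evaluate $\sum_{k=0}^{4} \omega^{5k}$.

Since 5 divides 5, ω^5 = (ω^5)^1 = 1^1 = 1, so every term is 1.
Sum = 5 · 1 = 5


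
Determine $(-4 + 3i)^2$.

(a + bi)^2 = a^2 - b^2 + 2abi
= (-4)^2 - 3^2 + 2*(-4)*3i
= 7 - 24i


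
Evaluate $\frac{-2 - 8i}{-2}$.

Divisor is real, so divide each part by -2:
= 1 + 4i


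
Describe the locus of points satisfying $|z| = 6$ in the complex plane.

|z| = 6 means sqrt(x^2 + y^2) = 6
This is a circle of radius 6 centered at the origin


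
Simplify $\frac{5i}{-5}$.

Divisor is real, so divide each part by -5:
= -i


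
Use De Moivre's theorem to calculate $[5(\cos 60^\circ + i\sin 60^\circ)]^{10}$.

By De Moivre: z^n = r^n(cos(nθ) + i sin(nθ))
= 5^10(cos(10*60°) + i sin(10*60°))
= 9765625(cos 240° + i sin 240°)
= -9765625/2 - (9765625*sqrt(3)/2)i


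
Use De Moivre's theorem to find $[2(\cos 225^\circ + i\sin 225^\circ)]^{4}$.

By De Moivre: z^n = r^n(cos(nθ) + i sin(nθ))
= 2^4(cos(4*225°) + i sin(4*225°))
= 16(cos 180° + i sin 180°)
= -16


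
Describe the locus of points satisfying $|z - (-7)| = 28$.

|z - z0| = r describes a circle centered at z0 with radius r
Here z0 = -7 and r = 28
Locus: Circle centered at (-7, 0) with radius 28


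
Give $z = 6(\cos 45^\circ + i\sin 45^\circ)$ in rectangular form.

a = r cos θ = 6 * sqrt(2)/2 = 3*sqrt(2)
b = r sin θ = 6 * sqrt(2)/2 = 3*sqrt(2)
z = 3*sqrt(2) + 3*sqrt(2)i


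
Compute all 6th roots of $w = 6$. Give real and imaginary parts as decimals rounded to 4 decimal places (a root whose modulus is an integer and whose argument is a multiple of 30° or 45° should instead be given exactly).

|w| = 6, arg(w) = 0°
Root modulus = 6^(1/6) ≈ 1.348006
Root arguments: θ_k = (0° + 360°k)/6 for k = 0, 1, ..., 5
Compute each root as (root modulus)(cos θ_k + i sin θ_k) using full-precision intermediates, then round to 4 decimal places.
Roots: 1.3480, 0.6740 + 1.1674i, -0.6740 + 1.1674i, -1.3480, -0.6740 - 1.1674i, 0.6740 - 1.1674i


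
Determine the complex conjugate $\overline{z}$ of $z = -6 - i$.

If z = a + bi, then conjugate(z) = a - bi
conjugate(-6 - i) = -6 + i


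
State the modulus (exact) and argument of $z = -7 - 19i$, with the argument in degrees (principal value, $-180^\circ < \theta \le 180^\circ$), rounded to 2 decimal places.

|z| = sqrt((-7)^2 + (-19)^2) = sqrt(410)
arg(z) = arctan(b/a) = arctan(-19/-7) (quadrant-adjusted) = -110.22°


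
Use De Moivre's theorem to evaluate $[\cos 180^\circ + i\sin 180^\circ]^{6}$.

By De Moivre: z^n = r^n(cos(nθ) + i sin(nθ))
= 1^6(cos(6*180°) + i sin(6*180°))
= 1(cos 0° + i sin 0°)
= 1


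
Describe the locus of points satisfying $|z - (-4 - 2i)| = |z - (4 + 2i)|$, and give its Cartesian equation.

|z - z1| = |z - z2| means z is equidistant from z1 and z2,
i.e. the perpendicular bisector of the segment from (-4, -2) to (4, 2) (midpoint (0, 0)).
With z = x + yi, square both sides:
(x - (-4))^2 + (y - (-2))^2 = (x - 4)^2 + (y - 2)^2
The x^2 and y^2 terms cancel: 16x + 8y = 20 - 20 = 0
Simplify: 2x + y = 0
Locus: Perpendicular bisector of the segment from (-4, -2) to (4, 2): the line 2x + y = 0


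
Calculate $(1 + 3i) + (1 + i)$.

(1 + 1) + (3 + 1)i = 2 + 4i


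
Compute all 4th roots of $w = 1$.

|w| = 1, arg(w) = 0°
Root modulus = 1^(1/4) = 1
Root arguments: θ_k = (0° + 360°k)/4 for k = 0, 1, ..., 3
Roots: 1, i, -1, -i


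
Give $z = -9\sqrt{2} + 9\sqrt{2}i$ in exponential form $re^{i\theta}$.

r = |z| = sqrt((-9*sqrt(2))^2 + (9*sqrt(2))^2) = sqrt(162 + 162) = sqrt(324) = 18
θ = arctan(b/a) = arctan(12.7279/-12.7279) (quadrant-adjusted) = 135° = 3π/4
z = 18e^(i*3π/4)


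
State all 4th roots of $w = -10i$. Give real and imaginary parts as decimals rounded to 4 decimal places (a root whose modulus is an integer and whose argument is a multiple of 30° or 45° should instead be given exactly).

|w| = 10, arg(w) = 270°
Root modulus = 10^(1/4) ≈ 1.778279
Root arguments: θ_k = (270° + 360°k)/4 for k = 0, 1, ..., 3
Compute each root as (root modulus)(cos θ_k + i sin θ_k) using full-precision intermediates, then round to 4 decimal places.
Roots: 0.6805 + 1.6429i, -1.6429 + 0.6805i, -0.6805 - 1.6429i, 1.6429 - 0.6805i


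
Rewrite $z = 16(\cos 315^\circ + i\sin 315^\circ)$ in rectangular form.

a = r cos θ = 16 * sqrt(2)/2 = 8*sqrt(2)
b = r sin θ = 16 * -sqrt(2)/2 = -8*sqrt(2)
z = 8*sqrt(2) - 8*sqrt(2)i


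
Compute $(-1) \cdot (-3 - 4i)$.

(a1*a2 - b1*b2) + (a1*b2 + b1*a2)i
= (3 - 0) + (4 + 0)i
= 3 + 4i


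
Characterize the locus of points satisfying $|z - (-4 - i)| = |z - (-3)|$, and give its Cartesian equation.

|z - z1| = |z - z2| means z is equidistant from z1 and z2,
i.e. the perpendicular bisector of the segment from (-4, -1) to (-3, 0) (midpoint (-7/2, -1/2)).
With z = x + yi, square both sides:
(x - (-4))^2 + (y - (-1))^2 = (x - (-3))^2 + (y - 0)^2
The x^2 and y^2 terms cancel: 2x + 2y = 9 - 17 = -8
Simplify: x + y = -4
Locus: Perpendicular bisector of the segment from (-4, -1) to (-3, 0): the line x + y = -4


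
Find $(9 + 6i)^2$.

(a + bi)^2 = a^2 - b^2 + 2abi
= 9^2 - 6^2 + 2*9*6i
= 45 + 108i


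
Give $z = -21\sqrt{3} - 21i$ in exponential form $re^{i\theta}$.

r = |z| = sqrt((-21*sqrt(3))^2 + (-21)^2) = sqrt(1323 + 441) = sqrt(1764) = 42
θ = arctan(b/a) = arctan(-21/-36.3731) (quadrant-adjusted) = -150° = -5π/6
z = 42e^(-i*5π/6)


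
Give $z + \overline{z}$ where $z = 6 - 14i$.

z + conjugate(z) = (a + bi) + (a - bi) = 2a
= 2 * 6 = 12


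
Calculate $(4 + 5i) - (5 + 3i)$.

(4 - 5) + (5 - 3)i = -1 + 2i


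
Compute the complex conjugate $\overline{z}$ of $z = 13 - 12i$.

If z = a + bi, then conjugate(z) = a - bi
conjugate(13 - 12i) = 13 + 12i


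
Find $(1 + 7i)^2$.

(a + bi)^2 = a^2 - b^2 + 2abi
= 1^2 - 7^2 + 2*1*7i
= -48 + 14i


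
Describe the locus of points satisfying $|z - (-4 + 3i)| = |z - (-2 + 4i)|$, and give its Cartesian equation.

|z - z1| = |z - z2| means z is equidistant from z1 and z2,
i.e. the perpendicular bisector of the segment from (-4, 3) to (-2, 4) (midpoint (-3, 7/2)).
With z = x + yi, square both sides:
(x - (-4))^2 + (y - 3)^2 = (x - (-2))^2 + (y - 4)^2
The x^2 and y^2 terms cancel: 4x + 2y = 20 - 25 = -5
Simplify: 4x + 2y = -5
Locus: Perpendicular bisector of the segment from (-4, 3) to (-2, 4): the line 4x + 2y = -5


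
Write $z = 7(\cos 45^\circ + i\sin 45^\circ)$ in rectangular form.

a = r cos θ = 7 * sqrt(2)/2 = 7*sqrt(2)/2
b = r sin θ = 7 * sqrt(2)/2 = 7*sqrt(2)/2
z = 7*sqrt(2)/2 + (7*sqrt(2)/2)i


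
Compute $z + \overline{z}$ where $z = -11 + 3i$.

z + conjugate(z) = (a + bi) + (a - bi) = 2a
= 2 * (-11) = -22


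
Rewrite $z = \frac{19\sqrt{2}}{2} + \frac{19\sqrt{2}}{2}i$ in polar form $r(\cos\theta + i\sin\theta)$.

r = |z| = sqrt(a^2 + b^2) = sqrt((19*sqrt(2)/2)^2 + (19*sqrt(2)/2)^2) = sqrt(361/2 + 361/2) = sqrt(361) = 19
θ = arctan(b/a) = arctan(13.435/13.435) (quadrant-adjusted) = 45°
z = 19(cos 45° + i sin 45°)


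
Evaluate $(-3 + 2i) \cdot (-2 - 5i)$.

(a1*a2 - b1*b2) + (a1*b2 + b1*a2)i
= (6 - (-10)) + (15 + (-4))i
= 16 + 11i


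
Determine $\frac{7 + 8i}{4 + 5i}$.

Multiply numerator and denominator by conjugate (4 - 5i):
= (7 + 8i)(4 - 5i) / (4^2 + 5^2)
= (68 - 3i) / 41
= 68/41 - (3/41)i


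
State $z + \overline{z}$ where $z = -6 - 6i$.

z + conjugate(z) = (a + bi) + (a - bi) = 2a
= 2 * (-6) = -12


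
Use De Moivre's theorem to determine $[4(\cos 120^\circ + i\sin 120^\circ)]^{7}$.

By De Moivre: z^n = r^n(cos(nθ) + i sin(nθ))
= 4^7(cos(7*120°) + i sin(7*120°))
= 16384(cos 120° + i sin 120°)
= -8192 + 8192*sqrt(3)i


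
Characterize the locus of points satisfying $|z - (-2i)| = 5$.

|z - z0| = r describes a circle centered at z0 with radius r
Here z0 = -2i and r = 5
Locus: Circle centered at (0, -2) with radius 5


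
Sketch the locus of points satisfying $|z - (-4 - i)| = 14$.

|z - z0| = r describes a circle centered at z0 with radius r
Here z0 = -4 - i and r = 14
Locus: Circle centered at (-4, -1) with radius 14


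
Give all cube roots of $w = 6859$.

|w| = 6859, arg(w) = 0°
Root modulus = 6859^(1/3) = 19
Root arguments: θ_k = (0° + 360°k)/3 for k = 0, 1, ..., 2
Roots: 19, -19/2 + (19*sqrt(3)/2)i, -19/2 - (19*sqrt(3)/2)i


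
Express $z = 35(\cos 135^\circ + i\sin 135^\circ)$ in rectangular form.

a = r cos θ = 35 * -sqrt(2)/2 = -35*sqrt(2)/2
b = r sin θ = 35 * sqrt(2)/2 = 35*sqrt(2)/2
z = -35*sqrt(2)/2 + (35*sqrt(2)/2)i


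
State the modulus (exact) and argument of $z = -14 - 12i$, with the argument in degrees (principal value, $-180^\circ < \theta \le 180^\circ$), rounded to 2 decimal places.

|z| = sqrt((-14)^2 + (-12)^2) = sqrt(340)
arg(z) = arctan(b/a) = arctan(-12/-14) (quadrant-adjusted) = -139.40°


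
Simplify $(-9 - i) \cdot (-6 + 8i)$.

(a1*a2 - b1*b2) + (a1*b2 + b1*a2)i
= (54 - (-8)) + (-72 + 6)i
= 62 - 66i


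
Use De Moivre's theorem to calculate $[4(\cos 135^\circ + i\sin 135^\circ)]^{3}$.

By De Moivre: z^n = r^n(cos(nθ) + i sin(nθ))
= 4^3(cos(3*135°) + i sin(3*135°))
= 64(cos 45° + i sin 45°)
= 32*sqrt(2) + 32*sqrt(2)i


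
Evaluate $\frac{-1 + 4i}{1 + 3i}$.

Multiply numerator and denominator by conjugate (1 - 3i):
= (-1 + 4i)(1 - 3i) / (1^2 + 3^2)
= (11 + 7i) / 10
= 11/10 + (7/10)i


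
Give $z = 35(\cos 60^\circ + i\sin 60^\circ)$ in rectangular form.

a = r cos θ = 35 * 1/2 = 35/2
b = r sin θ = 35 * sqrt(3)/2 = 35*sqrt(3)/2
z = 35/2 + (35*sqrt(3)/2)i


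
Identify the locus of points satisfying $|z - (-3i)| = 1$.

|z - z0| = r describes a circle centered at z0 with radius r
Here z0 = -3i and r = 1
Locus: Circle centered at (0, -3) with radius 1


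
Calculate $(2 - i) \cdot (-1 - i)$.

(a1*a2 - b1*b2) + (a1*b2 + b1*a2)i
= (-2 - 1) + (-2 + 1)i
= -3 - i


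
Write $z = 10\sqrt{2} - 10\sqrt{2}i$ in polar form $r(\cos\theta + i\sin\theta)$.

r = |z| = sqrt(a^2 + b^2) = sqrt((10*sqrt(2))^2 + (-10*sqrt(2))^2) = sqrt(200 + 200) = sqrt(400) = 20
θ = arctan(b/a) = arctan(-14.1421/14.1421) (quadrant-adjusted) = 315°
z = 20(cos 315° + i sin 315°)


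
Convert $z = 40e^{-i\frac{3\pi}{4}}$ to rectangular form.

a = r cos θ = 40 * -sqrt(2)/2 = -20*sqrt(2)
b = r sin θ = 40 * -sqrt(2)/2 = -20*sqrt(2)
z = -20*sqrt(2) - 20*sqrt(2)i


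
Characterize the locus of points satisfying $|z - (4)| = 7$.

|z - z0| = r describes a circle centered at z0 with radius r
Here z0 = 4 and r = 7
Locus: Circle centered at (4, 0) with radius 7
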